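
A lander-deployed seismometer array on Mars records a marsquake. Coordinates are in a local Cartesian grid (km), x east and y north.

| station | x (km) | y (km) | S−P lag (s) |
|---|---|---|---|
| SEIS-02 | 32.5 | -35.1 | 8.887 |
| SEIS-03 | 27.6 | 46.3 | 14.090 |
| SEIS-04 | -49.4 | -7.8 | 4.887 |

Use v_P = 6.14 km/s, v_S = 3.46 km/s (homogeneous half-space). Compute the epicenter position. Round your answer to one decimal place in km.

Distance from S−P lag: d = Δt · v_P v_S / (v_P − v_S) = Δt · (6.14·3.46)/(6.14−3.46) ≈ 7.9270·Δt.
So d_SEIS-02 = 70.45, d_SEIS-03 = 111.69, d_SEIS-04 = 38.74 km.
Circle about each station: (x − 32.5)² + (y + 35.1)² = 70.45²; (x − 27.6)² + (y − 46.3)² = 111.69²; (x + 49.4)² + (y + 7.8)² = 38.74².
Subtracting the SEIS-02 equation from the SEIS-03 and SEIS-04 equations removes the quadratic terms:
-9.8 x + 162.8 y = -6894.26
-163.8 x + 54.6 y = 3675.35
Solving the 2×2 system: x ≈ -37.3, y ≈ -44.6 km.
Check against SEIS-02 (with the unrounded x, y): √((x − 32.5)²+(y + 35.1)²) = 70.45 ≈ 70.45 km. ✓

-37.3 km east, -44.6 km north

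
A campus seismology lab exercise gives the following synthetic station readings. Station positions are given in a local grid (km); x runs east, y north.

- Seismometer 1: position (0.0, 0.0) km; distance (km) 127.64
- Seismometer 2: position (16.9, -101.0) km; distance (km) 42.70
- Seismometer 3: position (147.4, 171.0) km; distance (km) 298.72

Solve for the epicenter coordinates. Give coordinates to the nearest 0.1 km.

Circle about each station: x² + y² = 127.64²; (x − 16.9)² + (y + 101.0)² = 42.70²; (x − 147.4)² + (y − 171.0)² = 298.72².
Subtracting the Seismometer 1 equation from the Seismometer 2 and Seismometer 3 equations removes the quadratic terms:
33.8 x − 202.0 y = 24955.29
294.8 x + 342.0 y = -21973.91
Solving the 2×2 system: x ≈ 57.6, y ≈ -113.9 km.
Check against Seismometer 1 (with the unrounded x, y): √(x²+y²) = 127.64 ≈ 127.64 km. ✓

57.6 km east, -113.9 km north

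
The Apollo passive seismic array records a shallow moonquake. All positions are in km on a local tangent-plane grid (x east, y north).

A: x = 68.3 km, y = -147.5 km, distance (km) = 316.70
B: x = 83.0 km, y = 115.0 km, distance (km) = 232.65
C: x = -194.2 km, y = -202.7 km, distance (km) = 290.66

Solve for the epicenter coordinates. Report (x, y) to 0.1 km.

x ≈ -147.6 km, y ≈ 84.2 km

Circle about each station: (x − 68.3)² + (y + 147.5)² = 316.70²; (x − 83.0)² + (y − 115.0)² = 232.65²; (x + 194.2)² + (y + 202.7)² = 290.66².
Subtracting the A equation from the B and C equations removes the quadratic terms:
29.4 x + 525.0 y = 39865.73
-525.0 x − 110.4 y = 68195.44
Solving the 2×2 system: x ≈ -147.6, y ≈ 84.2 km.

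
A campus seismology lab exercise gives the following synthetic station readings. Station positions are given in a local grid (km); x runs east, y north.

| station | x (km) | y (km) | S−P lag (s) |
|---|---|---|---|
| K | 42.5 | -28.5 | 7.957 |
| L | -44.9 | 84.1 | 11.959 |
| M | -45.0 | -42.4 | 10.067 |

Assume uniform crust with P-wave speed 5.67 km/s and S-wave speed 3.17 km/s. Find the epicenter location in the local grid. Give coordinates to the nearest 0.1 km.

(2.4, 12.3)

Distance from S−P lag: d = Δt · v_P v_S / (v_P − v_S) = Δt · (5.67·3.17)/(5.67−3.17) ≈ 7.1896·Δt.
So d_K = 57.21, d_L = 85.98, d_M = 72.38 km.
Circle about each station: (x − 42.5)² + (y + 28.5)² = 57.21²; (x + 44.9)² + (y − 84.1)² = 85.98²; (x + 45.0)² + (y + 42.4)² = 72.38².
Subtracting the K equation from the L and M equations removes the quadratic terms:
-174.8 x + 225.2 y = 2350.74
-175.0 x − 27.8 y = -761.62
Solving the 2×2 system: x ≈ 2.4, y ≈ 12.3 km.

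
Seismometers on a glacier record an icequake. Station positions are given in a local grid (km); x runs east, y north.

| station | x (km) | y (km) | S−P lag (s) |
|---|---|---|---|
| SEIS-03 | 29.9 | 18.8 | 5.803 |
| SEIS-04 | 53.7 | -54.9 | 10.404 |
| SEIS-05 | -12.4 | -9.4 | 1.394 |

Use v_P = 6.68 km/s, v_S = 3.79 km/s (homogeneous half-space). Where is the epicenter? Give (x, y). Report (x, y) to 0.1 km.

Distance from S−P lag: d = Δt · v_P v_S / (v_P − v_S) = Δt · (6.68·3.79)/(6.68−3.79) ≈ 8.7603·Δt.
So d_SEIS-03 = 50.84, d_SEIS-04 = 91.14, d_SEIS-05 = 12.21 km.
Circle about each station: (x − 29.9)² + (y − 18.8)² = 50.84²; (x − 53.7)² + (y + 54.9)² = 91.14²; (x + 12.4)² + (y + 9.4)² = 12.21².
Subtracting the SEIS-03 equation from the SEIS-04 and SEIS-05 equations removes the quadratic terms:
47.6 x − 147.4 y = -1071.54
-84.6 x − 56.4 y = 1430.29
Solving the 2×2 system: x ≈ -17.9, y ≈ 1.5 km.

x ≈ -17.9 km, y ≈ 1.5 km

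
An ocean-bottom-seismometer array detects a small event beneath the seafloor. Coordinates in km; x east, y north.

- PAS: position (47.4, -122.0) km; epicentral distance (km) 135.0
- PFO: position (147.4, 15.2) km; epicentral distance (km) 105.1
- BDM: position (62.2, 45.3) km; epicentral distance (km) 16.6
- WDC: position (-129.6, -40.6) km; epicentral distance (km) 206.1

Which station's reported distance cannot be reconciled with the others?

Solve using three stations at a time. Using PFO, BDM, WDC (subtract circle equations pairwise → linear system) gives (x, y) ≈ (51.4, 58.0).
Distances from that point to each station vs reported:
  PAS: calculated 180.0 vs reported 135.0 → residual 45.0 km
  PFO: calculated 105.1 vs reported 105.1 → residual 0.0 km
  BDM: calculated 16.7 vs reported 16.6 → residual 0.1 km
  WDC: calculated 206.1 vs reported 206.1 → residual 0.0 km
PFO, BDM, WDC are mutually consistent (residuals ≈ 0); PAS is off by 45.0 km.

PAS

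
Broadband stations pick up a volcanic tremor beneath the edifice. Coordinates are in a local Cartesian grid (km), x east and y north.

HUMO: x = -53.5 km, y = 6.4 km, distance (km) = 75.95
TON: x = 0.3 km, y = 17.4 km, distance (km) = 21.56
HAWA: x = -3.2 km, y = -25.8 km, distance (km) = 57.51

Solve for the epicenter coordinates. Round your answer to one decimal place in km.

19.6 km east, 27.0 km north

Circle about each station: (x + 53.5)² + (y − 6.4)² = 75.95²; (x − 0.3)² + (y − 17.4)² = 21.56²; (x + 3.2)² + (y + 25.8)² = 57.51².
Subtracting the HUMO equation from the TON and HAWA equations removes the quadratic terms:
107.6 x + 22.0 y = 2703.21
100.6 x − 64.4 y = 233.67
Solving the 2×2 system: x ≈ 19.6, y ≈ 27.0 km.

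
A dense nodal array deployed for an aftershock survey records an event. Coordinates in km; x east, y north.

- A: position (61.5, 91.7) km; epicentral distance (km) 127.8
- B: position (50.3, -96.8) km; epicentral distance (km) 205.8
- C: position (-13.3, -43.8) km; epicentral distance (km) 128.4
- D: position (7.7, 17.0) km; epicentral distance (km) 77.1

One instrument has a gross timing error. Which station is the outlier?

D

Solve using three stations at a time. Using A, B, C (subtract circle equations pairwise → linear system) gives (x, y) ≈ (-64.9, 73.6).
Distances from that point to each station vs reported:
  A: calculated 127.7 vs reported 127.8 → residual 0.1 km
  B: calculated 205.7 vs reported 205.8 → residual 0.1 km
  C: calculated 128.3 vs reported 128.4 → residual 0.1 km
  D: calculated 92.1 vs reported 77.1 → residual 15.0 km
A, B, C are mutually consistent (residuals ≈ 0); D is off by 15.0 km.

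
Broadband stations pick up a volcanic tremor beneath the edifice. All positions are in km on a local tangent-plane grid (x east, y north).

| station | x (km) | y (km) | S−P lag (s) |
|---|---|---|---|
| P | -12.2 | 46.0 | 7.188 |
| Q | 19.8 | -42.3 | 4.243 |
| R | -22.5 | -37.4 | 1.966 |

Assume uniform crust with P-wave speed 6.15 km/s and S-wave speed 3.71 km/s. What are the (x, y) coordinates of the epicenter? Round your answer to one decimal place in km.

Distance from S−P lag: d = Δt · v_P v_S / (v_P − v_S) = Δt · (6.15·3.71)/(6.15−3.71) ≈ 9.3510·Δt.
So d_P = 67.22, d_Q = 39.68, d_R = 18.38 km.
Circle about each station: (x + 12.2)² + (y − 46.0)² = 67.22²; (x − 19.8)² + (y + 42.3)² = 39.68²; (x + 22.5)² + (y + 37.4)² = 18.38².
Subtracting pairs of circle equations eliminates x²+y² and gives linear equations (the radical axes):
64.0 x − 176.6 y = 2860.52
-20.6 x − 166.8 y = 3820.87
Solving the 2×2 system: x ≈ -13.8, y ≈ -21.2 km.
Check against P (with the unrounded x, y): √((x + 12.2)²+(y − 46.0)²) = 67.22 ≈ 67.22 km. ✓

-13.8 km east, -21.2 km north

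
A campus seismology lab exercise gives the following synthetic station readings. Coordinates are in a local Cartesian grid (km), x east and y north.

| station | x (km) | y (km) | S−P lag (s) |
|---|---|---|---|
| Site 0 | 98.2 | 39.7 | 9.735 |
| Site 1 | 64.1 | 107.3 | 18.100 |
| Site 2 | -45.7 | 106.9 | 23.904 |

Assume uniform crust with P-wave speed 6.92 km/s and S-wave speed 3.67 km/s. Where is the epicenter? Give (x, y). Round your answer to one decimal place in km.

Distance from S−P lag: d = Δt · v_P v_S / (v_P − v_S) = Δt · (6.92·3.67)/(6.92−3.67) ≈ 7.8143·Δt.
So d_Site 0 = 76.07, d_Site 1 = 141.44, d_Site 2 = 186.79 km.
Circle about each station: (x − 98.2)² + (y − 39.7)² = 76.07²; (x − 64.1)² + (y − 107.3)² = 141.44²; (x + 45.7)² + (y − 106.9)² = 186.79².
Subtracting the Site 0 equation from the Site 1 and Site 2 equations removes the quadratic terms:
-68.2 x + 135.2 y = -9815.86
-287.8 x + 134.4 y = -26807.09
Solving the 2×2 system: x ≈ 77.5, y ≈ -33.5 km.
Check against Site 0 (with the unrounded x, y): √((x − 98.2)²+(y − 39.7)²) = 76.08 ≈ 76.07 km. ✓

77.5 km east, -33.5 km north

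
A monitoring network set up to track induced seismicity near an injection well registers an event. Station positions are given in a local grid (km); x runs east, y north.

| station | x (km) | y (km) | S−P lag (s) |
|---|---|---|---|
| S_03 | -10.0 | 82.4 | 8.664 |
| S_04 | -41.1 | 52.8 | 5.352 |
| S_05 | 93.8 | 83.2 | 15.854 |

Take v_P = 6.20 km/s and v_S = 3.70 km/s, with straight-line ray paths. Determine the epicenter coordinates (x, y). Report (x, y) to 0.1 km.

Distance from S−P lag: d = Δt · v_P v_S / (v_P − v_S) = Δt · (6.20·3.70)/(6.20−3.70) ≈ 9.1760·Δt.
So d_S_03 = 79.50, d_S_04 = 49.11, d_S_05 = 145.48 km.
Circle about each station: (x + 10.0)² + (y − 82.4)² = 79.50²; (x + 41.1)² + (y − 52.8)² = 49.11²; (x − 93.8)² + (y − 83.2)² = 145.48².
Subtracting the S_03 equation from the S_04 and S_05 equations removes the quadratic terms:
-62.2 x − 59.2 y = 1495.75
207.6 x + 1.6 y = -6013.26
Solving the 2×2 system: x ≈ -29.0, y ≈ 5.2 km.
Check against S_03 (with the unrounded x, y): √((x + 10.0)²+(y − 82.4)²) = 79.50 ≈ 79.50 km. ✓

x ≈ -29.0 km, y ≈ 5.2 km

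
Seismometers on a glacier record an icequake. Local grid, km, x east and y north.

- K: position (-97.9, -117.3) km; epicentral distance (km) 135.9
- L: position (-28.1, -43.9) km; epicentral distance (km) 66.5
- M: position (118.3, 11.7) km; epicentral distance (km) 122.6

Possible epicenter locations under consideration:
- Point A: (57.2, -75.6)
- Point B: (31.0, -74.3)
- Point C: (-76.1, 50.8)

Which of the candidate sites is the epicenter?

For each candidate, compare |candidate − station| to the reported distance:
Point A: residuals K 24.7, L 24.5, M 16.0 → max 24.7 km
Point B: residuals K 0.0, L 0.0, M 0.1 → max 0.1 km
Point C: residuals K 33.6, L 39.7, M 75.7 → max 75.7 km
Only Point B has all residuals ≈ 0.

Point B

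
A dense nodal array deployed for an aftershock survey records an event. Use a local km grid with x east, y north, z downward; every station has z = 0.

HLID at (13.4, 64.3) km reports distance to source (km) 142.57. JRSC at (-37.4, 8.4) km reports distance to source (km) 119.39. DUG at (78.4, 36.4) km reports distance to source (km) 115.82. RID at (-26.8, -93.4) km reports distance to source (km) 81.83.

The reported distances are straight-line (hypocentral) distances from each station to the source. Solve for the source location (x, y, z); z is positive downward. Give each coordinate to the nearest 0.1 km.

(46.8, -71.4, 28.2)

Each station gives a sphere (x−x_i)² + (y−y_i)² + z² = d_i² (stations at z=0).
Subtracting the HLID sphere from JRSC and DUG: z² cancels, leaving linear equations in x and y:
-101.6 x − 111.8 y = 3227.50
130.0 x − 55.8 y = 10069.40
Solving: x ≈ 46.807, y ≈ -71.406 km (keep extra digits for the depth step; rounded: 46.8, -71.4).
Then from the HLID sphere: z² = 142.57² − (x − 13.4)² − (y − 64.3)² with x = 46.807, y = -71.406, so z ≈ 28.179 ≈ 28.2 km.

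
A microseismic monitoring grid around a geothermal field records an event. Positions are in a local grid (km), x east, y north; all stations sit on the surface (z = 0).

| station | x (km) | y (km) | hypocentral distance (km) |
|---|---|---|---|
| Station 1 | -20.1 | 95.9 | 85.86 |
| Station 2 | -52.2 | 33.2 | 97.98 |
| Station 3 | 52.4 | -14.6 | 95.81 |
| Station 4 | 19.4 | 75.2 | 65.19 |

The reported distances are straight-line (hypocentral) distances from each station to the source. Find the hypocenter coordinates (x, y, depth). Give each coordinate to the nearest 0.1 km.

Each station gives a sphere (x−x_i)² + (y−y_i)² + z² = d_i² (stations at z=0).
Subtracting the Station 1 sphere from Station 2 and Station 3: z² cancels, leaving linear equations in x and y:
-64.2 x − 125.4 y = -8001.88
145.0 x − 221.0 y = -8449.52
Solving: x ≈ 21.897, y ≈ 52.600 km (keep extra digits for the depth step; rounded: 21.9, 52.6).
Then from the Station 1 sphere: z² = 85.86² − (x + 20.1)² − (y − 95.9)² with x = 21.897, y = 52.600, so z ≈ 61.101 ≈ 61.1 km.

(21.9, 52.6, 61.1)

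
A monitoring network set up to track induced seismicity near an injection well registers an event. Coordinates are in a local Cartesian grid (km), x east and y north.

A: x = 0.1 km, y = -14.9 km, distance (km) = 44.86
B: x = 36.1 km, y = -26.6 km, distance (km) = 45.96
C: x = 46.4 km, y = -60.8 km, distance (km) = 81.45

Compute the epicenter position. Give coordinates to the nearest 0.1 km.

Circle about each station: (x − 0.1)² + (y + 14.9)² = 44.86²; (x − 36.1)² + (y + 26.6)² = 45.96²; (x − 46.4)² + (y + 60.8)² = 81.45².
Subtracting the A equation from the B and C equations removes the quadratic terms:
72.0 x − 23.4 y = 1688.85
92.6 x − 91.8 y = 1005.90
Solving the 2×2 system: x ≈ 29.6, y ≈ 18.9 km.

(29.6, 18.9)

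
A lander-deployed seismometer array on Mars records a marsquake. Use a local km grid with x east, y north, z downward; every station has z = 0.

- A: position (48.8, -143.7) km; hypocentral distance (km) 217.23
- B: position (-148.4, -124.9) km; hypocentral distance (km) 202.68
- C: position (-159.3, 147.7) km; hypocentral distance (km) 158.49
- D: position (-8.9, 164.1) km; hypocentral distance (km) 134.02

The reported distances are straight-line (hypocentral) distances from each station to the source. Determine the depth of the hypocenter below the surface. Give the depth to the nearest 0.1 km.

Each station gives a sphere (x−x_i)² + (y−y_i)² + z² = d_i² (stations at z=0).
Subtracting the A sphere from B and C: z² cancels, leaving linear equations in x and y:
-394.4 x + 37.6 y = 20701.13
-416.2 x + 582.8 y = 46230.44
Solving: x ≈ -48.207, y ≈ 44.898 km (keep extra digits for the depth step; rounded: -48.2, 44.9).
Then from the A sphere: z² = 217.23² − (x − 48.8)² − (y + 143.7)² with x = -48.207, y = 44.898, so z ≈ 47.003 ≈ 47.0 km.

z ≈ 47.0 km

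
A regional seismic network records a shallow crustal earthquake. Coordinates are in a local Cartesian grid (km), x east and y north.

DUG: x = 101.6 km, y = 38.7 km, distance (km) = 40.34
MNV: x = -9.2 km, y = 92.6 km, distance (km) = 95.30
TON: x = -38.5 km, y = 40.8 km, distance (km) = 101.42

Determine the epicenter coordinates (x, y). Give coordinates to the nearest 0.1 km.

Circle about each station: (x − 101.6)² + (y − 38.7)² = 40.34²; (x + 9.2)² + (y − 92.6)² = 95.30²; (x + 38.5)² + (y − 40.8)² = 101.42².
Subtracting the DUG equation from the MNV and TON equations removes the quadratic terms:
-221.6 x + 107.8 y = -10615.62
-280.2 x + 4.2 y = -17332.06
Solving the 2×2 system: x ≈ 62.3, y ≈ 29.6 km.
Check against DUG (with the unrounded x, y): √((x − 101.6)²+(y − 38.7)²) = 40.34 ≈ 40.34 km. ✓

62.3 km east, 29.6 km north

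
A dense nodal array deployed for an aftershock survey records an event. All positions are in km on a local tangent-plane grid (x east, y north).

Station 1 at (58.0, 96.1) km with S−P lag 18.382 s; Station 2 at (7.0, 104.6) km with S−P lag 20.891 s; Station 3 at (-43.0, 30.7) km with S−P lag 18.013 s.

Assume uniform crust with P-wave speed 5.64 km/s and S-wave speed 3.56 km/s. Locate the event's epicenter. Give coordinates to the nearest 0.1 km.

92.8 km east, -77.9 km north

Distance from S−P lag: d = Δt · v_P v_S / (v_P − v_S) = Δt · (5.64·3.56)/(5.64−3.56) ≈ 9.6531·Δt.
So d_Station 1 = 177.44, d_Station 2 = 201.66, d_Station 3 = 173.88 km.
Circle about each station: (x − 58.0)² + (y − 96.1)² = 177.44²; (x − 7.0)² + (y − 104.6)² = 201.66²; (x + 43.0)² + (y − 30.7)² = 173.88².
Subtracting the Station 1 equation from the Station 2 and Station 3 equations removes the quadratic terms:
-102.0 x + 17.0 y = -10790.85
-202.0 x − 130.8 y = -8557.02
Solving the 2×2 system: x ≈ 92.8, y ≈ -77.9 km.
Check against Station 1 (with the unrounded x, y): √((x − 58.0)²+(y − 96.1)²) = 177.45 ≈ 177.44 km. ✓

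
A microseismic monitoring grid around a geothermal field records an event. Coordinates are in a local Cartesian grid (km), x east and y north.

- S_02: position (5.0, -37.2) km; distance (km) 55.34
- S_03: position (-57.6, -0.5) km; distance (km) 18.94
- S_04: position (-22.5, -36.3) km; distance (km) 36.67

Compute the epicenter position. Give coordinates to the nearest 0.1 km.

Circle about each station: (x − 5.0)² + (y + 37.2)² = 55.34²; (x + 57.6)² + (y + 0.5)² = 18.94²; (x + 22.5)² + (y + 36.3)² = 36.67².
Subtracting the S_02 equation from the S_03 and S_04 equations removes the quadratic terms:
-125.2 x + 73.4 y = 4612.96
-55.0 x + 1.8 y = 2132.93
Solving the 2×2 system: x ≈ -38.9, y ≈ -3.5 km.

-38.9 km east, -3.5 km north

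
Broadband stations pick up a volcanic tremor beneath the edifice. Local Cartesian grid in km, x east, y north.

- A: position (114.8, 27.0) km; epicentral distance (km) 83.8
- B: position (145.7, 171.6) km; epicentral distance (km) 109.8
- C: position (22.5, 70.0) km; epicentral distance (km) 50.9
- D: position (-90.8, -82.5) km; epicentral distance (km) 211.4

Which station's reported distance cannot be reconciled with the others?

D

Solve using three stations at a time. Using A, B, C (subtract circle equations pairwise → linear system) gives (x, y) ≈ (66.5, 95.5).
Distances from that point to each station vs reported:
  A: calculated 83.8 vs reported 83.8 → residual 0.0 km
  B: calculated 109.8 vs reported 109.8 → residual 0.0 km
  C: calculated 50.9 vs reported 50.9 → residual 0.0 km
  D: calculated 237.6 vs reported 211.4 → residual 26.2 km
A, B, C are mutually consistent (residuals ≈ 0); D is off by 26.2 km.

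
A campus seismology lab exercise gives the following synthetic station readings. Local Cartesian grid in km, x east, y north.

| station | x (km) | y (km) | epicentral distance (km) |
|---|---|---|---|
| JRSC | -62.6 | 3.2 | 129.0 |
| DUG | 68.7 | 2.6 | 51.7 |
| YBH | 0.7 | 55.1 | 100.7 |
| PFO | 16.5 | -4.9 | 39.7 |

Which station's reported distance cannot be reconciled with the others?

Solve using three stations at a time. Using DUG, YBH, PFO (subtract circle equations pairwise → linear system) gives (x, y) ≈ (37.5, -38.7).
Distances from that point to each station vs reported:
  JRSC: calculated 108.5 vs reported 129.0 → residual 20.5 km
  DUG: calculated 51.7 vs reported 51.7 → residual 0.0 km
  YBH: calculated 100.7 vs reported 100.7 → residual 0.0 km
  PFO: calculated 39.8 vs reported 39.7 → residual 0.1 km
DUG, YBH, PFO are mutually consistent (residuals ≈ 0); JRSC is off by 20.5 km.

JRSC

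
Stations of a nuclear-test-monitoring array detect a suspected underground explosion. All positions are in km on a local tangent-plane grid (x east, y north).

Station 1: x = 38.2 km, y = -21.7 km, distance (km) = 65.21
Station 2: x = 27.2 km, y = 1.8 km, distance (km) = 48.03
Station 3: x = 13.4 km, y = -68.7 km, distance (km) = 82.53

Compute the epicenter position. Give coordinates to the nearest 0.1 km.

Circle about each station: (x − 38.2)² + (y + 21.7)² = 65.21²; (x − 27.2)² + (y − 1.8)² = 48.03²; (x − 13.4)² + (y + 68.7)² = 82.53².
Subtracting the Station 1 equation from the Station 2 and Station 3 equations removes the quadratic terms:
-22.0 x + 47.0 y = 758.41
-49.6 x − 94.0 y = 410.26
Solving the 2×2 system: x ≈ -20.6, y ≈ 6.5 km.

(-20.6, 6.5)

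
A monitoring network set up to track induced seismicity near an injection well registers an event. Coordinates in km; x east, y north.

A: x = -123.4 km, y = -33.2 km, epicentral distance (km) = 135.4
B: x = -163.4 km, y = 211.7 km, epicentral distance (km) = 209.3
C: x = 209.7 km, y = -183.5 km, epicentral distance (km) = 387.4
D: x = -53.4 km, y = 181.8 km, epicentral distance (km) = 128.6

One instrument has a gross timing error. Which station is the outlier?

Solve using three stations at a time. Using A, B, D (subtract circle equations pairwise → linear system) gives (x, y) ≈ (-22.4, 57.0).
Distances from that point to each station vs reported:
  A: calculated 135.4 vs reported 135.4 → residual 0.0 km
  B: calculated 209.3 vs reported 209.3 → residual 0.0 km
  C: calculated 334.3 vs reported 387.4 → residual 53.1 km
  D: calculated 128.6 vs reported 128.6 → residual 0.0 km
A, B, D are mutually consistent (residuals ≈ 0); C is off by 53.1 km.

C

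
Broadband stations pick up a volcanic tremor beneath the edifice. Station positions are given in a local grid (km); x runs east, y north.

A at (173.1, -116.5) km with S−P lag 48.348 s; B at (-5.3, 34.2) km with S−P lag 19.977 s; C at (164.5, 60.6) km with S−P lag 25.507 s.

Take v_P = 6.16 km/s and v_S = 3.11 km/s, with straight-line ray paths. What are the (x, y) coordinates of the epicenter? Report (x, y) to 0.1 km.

x ≈ 33.9 km, y ≈ 153.4 km

Distance from S−P lag: d = Δt · v_P v_S / (v_P − v_S) = Δt · (6.16·3.11)/(6.16−3.11) ≈ 6.2812·Δt.
So d_A = 303.68, d_B = 125.48, d_C = 160.21 km.
Circle about each station: (x − 173.1)² + (y + 116.5)² = 303.68²; (x + 5.3)² + (y − 34.2)² = 125.48²; (x − 164.5)² + (y − 60.6)² = 160.21².
Subtracting pairs of circle equations eliminates x²+y² and gives linear equations (the radical axes):
-356.8 x + 301.4 y = 34138.18
-17.2 x + 354.2 y = 53751.05
Solving the 2×2 system: x ≈ 33.9, y ≈ 153.4 km.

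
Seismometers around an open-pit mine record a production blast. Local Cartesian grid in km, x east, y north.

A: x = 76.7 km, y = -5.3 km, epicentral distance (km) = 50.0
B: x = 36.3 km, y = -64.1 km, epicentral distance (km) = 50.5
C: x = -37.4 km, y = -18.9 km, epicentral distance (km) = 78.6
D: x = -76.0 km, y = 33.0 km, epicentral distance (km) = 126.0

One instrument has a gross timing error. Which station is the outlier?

Solve using three stations at a time. Using B, C, D (subtract circle equations pairwise → linear system) gives (x, y) ≈ (41.2, -13.6).
Distances from that point to each station vs reported:
  A: calculated 36.5 vs reported 50.0 → residual 13.5 km
  B: calculated 50.8 vs reported 50.5 → residual 0.3 km
  C: calculated 78.8 vs reported 78.6 → residual 0.2 km
  D: calculated 126.1 vs reported 126.0 → residual 0.1 km
B, C, D are mutually consistent (residuals ≈ 0); A is off by 13.5 km.

A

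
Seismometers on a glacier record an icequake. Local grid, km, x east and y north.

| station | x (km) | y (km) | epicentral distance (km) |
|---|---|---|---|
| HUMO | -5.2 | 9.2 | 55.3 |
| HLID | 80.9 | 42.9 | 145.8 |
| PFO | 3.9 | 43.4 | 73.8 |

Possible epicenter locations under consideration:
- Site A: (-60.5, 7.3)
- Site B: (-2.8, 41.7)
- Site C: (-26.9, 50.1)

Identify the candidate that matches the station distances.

For each candidate, compare |candidate − station| to the reported distance:
Site A: residuals HUMO 0.0, HLID 0.0, PFO 0.0 → max 0.0 km
Site B: residuals HUMO 22.7, HLID 62.1, PFO 66.9 → max 66.9 km
Site C: residuals HUMO 9.0, HLID 37.8, PFO 42.3 → max 42.3 km
Only Site A has all residuals ≈ 0.

Site A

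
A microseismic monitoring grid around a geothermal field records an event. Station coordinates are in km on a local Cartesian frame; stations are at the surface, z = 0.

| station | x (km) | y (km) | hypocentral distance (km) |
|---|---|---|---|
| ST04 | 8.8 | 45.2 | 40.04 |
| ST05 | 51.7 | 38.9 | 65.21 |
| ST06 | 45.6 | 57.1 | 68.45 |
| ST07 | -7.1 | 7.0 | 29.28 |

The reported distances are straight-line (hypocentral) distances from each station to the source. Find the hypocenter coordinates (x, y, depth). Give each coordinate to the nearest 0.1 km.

Each station gives a sphere (x−x_i)² + (y−y_i)² + z² = d_i² (stations at z=0).
Subtracting the ST04 sphere from ST05 and ST06: z² cancels, leaving linear equations in x and y:
85.8 x − 12.6 y = -583.52
73.6 x + 23.8 y = 137.09
Solving: x ≈ -4.095, y ≈ 18.424 km (keep extra digits for the depth step; rounded: -4.1, 18.4).
Then from the ST04 sphere: z² = 40.04² − (x − 8.8)² − (y − 45.2)² with x = -4.095, y = 18.424, so z ≈ 26.832 ≈ 26.8 km.

(-4.1, 18.4, 26.8)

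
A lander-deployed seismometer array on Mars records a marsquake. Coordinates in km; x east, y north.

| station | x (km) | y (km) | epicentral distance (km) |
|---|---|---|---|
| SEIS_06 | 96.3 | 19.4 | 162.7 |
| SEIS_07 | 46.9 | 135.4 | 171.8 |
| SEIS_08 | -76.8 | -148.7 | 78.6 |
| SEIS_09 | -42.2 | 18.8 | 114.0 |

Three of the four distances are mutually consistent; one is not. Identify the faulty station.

SEIS_07

Solve using three stations at a time. Using SEIS_06, SEIS_08, SEIS_09 (subtract circle equations pairwise → linear system) gives (x, y) ≈ (-21.1, -93.2).
Distances from that point to each station vs reported:
  SEIS_06: calculated 162.7 vs reported 162.7 → residual 0.0 km
  SEIS_07: calculated 238.5 vs reported 171.8 → residual 66.7 km
  SEIS_08: calculated 78.6 vs reported 78.6 → residual 0.0 km
  SEIS_09: calculated 114.0 vs reported 114.0 → residual 0.0 km
SEIS_06, SEIS_08, SEIS_09 are mutually consistent (residuals ≈ 0); SEIS_07 is off by 66.7 km.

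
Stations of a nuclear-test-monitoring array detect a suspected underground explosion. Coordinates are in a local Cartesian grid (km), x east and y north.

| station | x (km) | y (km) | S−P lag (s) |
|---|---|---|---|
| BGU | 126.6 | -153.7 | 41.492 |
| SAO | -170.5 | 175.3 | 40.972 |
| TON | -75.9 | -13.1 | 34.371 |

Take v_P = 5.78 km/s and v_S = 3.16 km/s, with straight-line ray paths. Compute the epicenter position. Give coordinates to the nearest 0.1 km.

x ≈ 112.3 km, y ≈ 135.2 km

Distance from S−P lag: d = Δt · v_P v_S / (v_P − v_S) = Δt · (5.78·3.16)/(5.78−3.16) ≈ 6.9713·Δt.
So d_BGU = 289.25, d_SAO = 285.63, d_TON = 239.61 km.
Circle about each station: (x − 126.6)² + (y + 153.7)² = 289.25²; (x + 170.5)² + (y − 175.3)² = 285.63²; (x + 75.9)² + (y + 13.1)² = 239.61².
Subtracting the BGU equation from the SAO and TON equations removes the quadratic terms:
-594.2 x + 658.0 y = 22230.16
-405.0 x + 281.2 y = -7466.22
Solving the 2×2 system: x ≈ 112.3, y ≈ 135.2 km.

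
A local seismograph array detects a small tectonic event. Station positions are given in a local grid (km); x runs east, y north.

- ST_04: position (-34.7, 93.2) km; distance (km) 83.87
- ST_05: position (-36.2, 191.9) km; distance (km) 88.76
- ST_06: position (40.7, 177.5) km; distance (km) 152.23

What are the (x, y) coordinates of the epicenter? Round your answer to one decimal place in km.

Circle about each station: (x + 34.7)² + (y − 93.2)² = 83.87²; (x + 36.2)² + (y − 191.9)² = 88.76²; (x − 40.7)² + (y − 177.5)² = 152.23².
Subtracting pairs of circle equations eliminates x²+y² and gives linear equations (the radical axes):
-3.0 x + 197.4 y = 27401.56
150.8 x + 168.6 y = 7132.61
Solving the 2×2 system: x ≈ -106.1, y ≈ 137.2 km.

(-106.1, 137.2)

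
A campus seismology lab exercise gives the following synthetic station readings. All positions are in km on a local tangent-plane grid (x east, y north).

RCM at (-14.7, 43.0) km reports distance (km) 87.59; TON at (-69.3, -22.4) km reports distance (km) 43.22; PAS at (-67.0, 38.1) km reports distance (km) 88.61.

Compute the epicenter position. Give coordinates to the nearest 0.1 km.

(-31.3, -43.0)

Circle about each station: (x + 14.7)² + (y − 43.0)² = 87.59²; (x + 69.3)² + (y + 22.4)² = 43.22²; (x + 67.0)² + (y − 38.1)² = 88.61².
Subtracting the RCM equation from the TON and PAS equations removes the quadratic terms:
-109.2 x − 130.8 y = 9043.20
-104.6 x − 9.8 y = 3695.80
Solving the 2×2 system: x ≈ -31.3, y ≈ -43.0 km.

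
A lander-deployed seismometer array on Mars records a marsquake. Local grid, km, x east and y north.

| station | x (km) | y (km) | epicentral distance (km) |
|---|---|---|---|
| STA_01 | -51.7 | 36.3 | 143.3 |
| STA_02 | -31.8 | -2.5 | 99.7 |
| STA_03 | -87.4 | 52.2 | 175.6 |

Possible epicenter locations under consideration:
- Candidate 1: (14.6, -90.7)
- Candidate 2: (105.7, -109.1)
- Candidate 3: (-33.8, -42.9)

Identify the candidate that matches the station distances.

Candidate 1

For each candidate, compare |candidate − station| to the reported distance:
Candidate 1: residuals STA_01 0.0, STA_02 0.0, STA_03 0.0 → max 0.0 km
Candidate 2: residuals STA_01 71.0, STA_02 74.3, STA_03 76.0 → max 76.0 km
Candidate 3: residuals STA_01 62.1, STA_02 59.3, STA_03 66.4 → max 66.4 km
Only Candidate 1 has all residuals ≈ 0.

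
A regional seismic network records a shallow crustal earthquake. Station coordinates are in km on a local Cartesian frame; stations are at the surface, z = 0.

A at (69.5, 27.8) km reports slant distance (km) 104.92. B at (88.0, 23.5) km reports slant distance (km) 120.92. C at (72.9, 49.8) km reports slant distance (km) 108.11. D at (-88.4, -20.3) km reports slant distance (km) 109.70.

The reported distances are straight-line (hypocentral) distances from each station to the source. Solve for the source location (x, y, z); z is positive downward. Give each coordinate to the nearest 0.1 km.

x ≈ -16.3 km, y ≈ 36.9 km, depth ≈ 59.7 km

Each station gives a sphere (x−x_i)² + (y−y_i)² + z² = d_i² (stations at z=0).
Subtracting the A sphere from B and C: z² cancels, leaving linear equations in x and y:
37.0 x − 8.6 y = -920.28
6.8 x + 44.0 y = 1511.79
Solving: x ≈ -16.301, y ≈ 36.878 km (keep extra digits for the depth step; rounded: -16.3, 36.9).
Then from the A sphere: z² = 104.92² − (x − 69.5)² − (y − 27.8)² with x = -16.301, y = 36.878, so z ≈ 59.699 ≈ 59.7 km.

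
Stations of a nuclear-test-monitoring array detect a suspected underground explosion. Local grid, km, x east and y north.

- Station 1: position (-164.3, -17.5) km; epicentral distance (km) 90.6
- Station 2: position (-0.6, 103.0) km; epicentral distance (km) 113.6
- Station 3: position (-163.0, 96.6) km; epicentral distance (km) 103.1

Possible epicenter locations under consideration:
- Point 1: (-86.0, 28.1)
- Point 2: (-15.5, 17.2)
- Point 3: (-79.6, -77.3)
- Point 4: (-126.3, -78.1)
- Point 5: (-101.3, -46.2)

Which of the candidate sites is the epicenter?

For each candidate, compare |candidate − station| to the reported distance:
Point 1: residuals Station 1 0.0, Station 2 0.0, Station 3 0.0 → max 0.0 km
Point 2: residuals Station 1 62.2, Station 2 26.5, Station 3 64.4 → max 64.4 km
Point 3: residuals Station 1 13.1, Station 2 83.2, Station 3 89.8 → max 89.8 km
Point 4: residuals Station 1 19.1, Station 2 106.8, Station 3 75.4 → max 106.8 km
Point 5: residuals Station 1 21.4, Station 2 66.4, Station 3 52.5 → max 66.4 km
Only Point 1 has all residuals ≈ 0.

Point 1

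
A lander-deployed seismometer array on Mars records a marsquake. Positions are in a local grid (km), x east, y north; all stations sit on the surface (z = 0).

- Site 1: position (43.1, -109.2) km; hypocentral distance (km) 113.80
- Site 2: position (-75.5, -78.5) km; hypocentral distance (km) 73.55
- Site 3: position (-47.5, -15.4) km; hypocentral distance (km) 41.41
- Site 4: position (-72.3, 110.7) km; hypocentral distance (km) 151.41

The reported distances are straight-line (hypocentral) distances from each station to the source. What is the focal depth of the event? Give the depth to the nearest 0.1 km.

Each station gives a sphere (x−x_i)² + (y−y_i)² + z² = d_i² (stations at z=0).
Subtracting the Site 1 sphere from Site 2 and Site 3: z² cancels, leaving linear equations in x and y:
-237.2 x + 61.4 y = 5621.09
-181.2 x + 187.6 y = -53.19
Solving: x ≈ -31.696, y ≈ -30.898 km (keep extra digits for the depth step; rounded: -31.7, -30.9).
Then from the Site 1 sphere: z² = 113.80² − (x − 43.1)² − (y + 109.2)² with x = -31.696, y = -30.898, so z ≈ 34.997 ≈ 35.0 km.
Check against Site 4 (with the unrounded solution): distance 151.41 ≈ 151.41 km. ✓

z ≈ 35.0 km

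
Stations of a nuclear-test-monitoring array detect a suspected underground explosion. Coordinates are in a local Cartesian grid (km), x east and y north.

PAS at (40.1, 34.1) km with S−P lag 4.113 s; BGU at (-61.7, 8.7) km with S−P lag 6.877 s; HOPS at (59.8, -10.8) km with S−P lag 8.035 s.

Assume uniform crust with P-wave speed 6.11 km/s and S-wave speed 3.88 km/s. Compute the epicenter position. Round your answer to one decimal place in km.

x ≈ -0.9 km, y ≈ 49.3 km

Distance from S−P lag: d = Δt · v_P v_S / (v_P − v_S) = Δt · (6.11·3.88)/(6.11−3.88) ≈ 10.6309·Δt.
So d_PAS = 43.72, d_BGU = 73.11, d_HOPS = 85.42 km.
Circle about each station: (x − 40.1)² + (y − 34.1)² = 43.72²; (x + 61.7)² + (y − 8.7)² = 73.11²; (x − 59.8)² + (y + 10.8)² = 85.42².
Subtracting pairs of circle equations eliminates x²+y² and gives linear equations (the radical axes):
-203.6 x − 50.8 y = -2321.87
39.4 x − 89.8 y = -4463.28
Solving the 2×2 system: x ≈ -0.9, y ≈ 49.3 km.
Check against PAS (with the unrounded x, y): √((x − 40.1)²+(y − 34.1)²) = 43.73 ≈ 43.72 km. ✓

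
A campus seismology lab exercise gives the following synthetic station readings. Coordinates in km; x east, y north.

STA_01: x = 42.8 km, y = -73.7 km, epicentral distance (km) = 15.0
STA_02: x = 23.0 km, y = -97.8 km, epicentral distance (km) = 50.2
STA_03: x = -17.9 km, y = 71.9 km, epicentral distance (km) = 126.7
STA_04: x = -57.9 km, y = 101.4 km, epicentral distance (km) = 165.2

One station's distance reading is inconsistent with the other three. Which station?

Solve using three stations at a time. Using STA_02, STA_03, STA_04 (subtract circle equations pairwise → linear system) gives (x, y) ≈ (-0.9, -53.7).
Distances from that point to each station vs reported:
  STA_01: calculated 48.1 vs reported 15.0 → residual 33.1 km
  STA_02: calculated 50.2 vs reported 50.2 → residual 0.0 km
  STA_03: calculated 126.7 vs reported 126.7 → residual 0.0 km
  STA_04: calculated 165.2 vs reported 165.2 → residual 0.0 km
STA_02, STA_03, STA_04 are mutually consistent (residuals ≈ 0); STA_01 is off by 33.1 km.

STA_01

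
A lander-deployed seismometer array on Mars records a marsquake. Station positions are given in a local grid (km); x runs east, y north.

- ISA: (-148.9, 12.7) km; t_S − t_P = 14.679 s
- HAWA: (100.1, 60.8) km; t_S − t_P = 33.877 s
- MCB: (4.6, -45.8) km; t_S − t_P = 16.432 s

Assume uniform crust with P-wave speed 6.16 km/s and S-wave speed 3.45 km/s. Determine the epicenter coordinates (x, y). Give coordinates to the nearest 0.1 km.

Distance from S−P lag: d = Δt · v_P v_S / (v_P − v_S) = Δt · (6.16·3.45)/(6.16−3.45) ≈ 7.8421·Δt.
So d_ISA = 115.11, d_HAWA = 265.67, d_MCB = 128.86 km.
Circle about each station: (x + 148.9)² + (y − 12.7)² = 115.11²; (x − 100.1)² + (y − 60.8)² = 265.67²; (x − 4.6)² + (y + 45.8)² = 128.86².
Subtracting pairs of circle equations eliminates x²+y² and gives linear equations (the radical axes):
498.0 x + 96.2 y = -65946.09
307.0 x − 117.0 y = -23568.29
Solving the 2×2 system: x ≈ -113.7, y ≈ -96.9 km.

(-113.7, -96.9)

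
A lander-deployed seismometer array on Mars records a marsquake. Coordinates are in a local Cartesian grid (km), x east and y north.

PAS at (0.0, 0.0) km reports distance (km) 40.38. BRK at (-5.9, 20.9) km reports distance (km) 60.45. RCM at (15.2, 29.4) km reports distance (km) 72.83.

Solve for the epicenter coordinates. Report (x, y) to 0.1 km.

(-8.4, -39.5)

Circle about each station: x² + y² = 40.38²; (x + 5.9)² + (y − 20.9)² = 60.45²; (x − 15.2)² + (y − 29.4)² = 72.83².
Subtracting the PAS equation from the BRK and RCM equations removes the quadratic terms:
-11.8 x + 41.8 y = -1552.04
30.4 x + 58.8 y = -2578.26
Solving the 2×2 system: x ≈ -8.4, y ≈ -39.5 km.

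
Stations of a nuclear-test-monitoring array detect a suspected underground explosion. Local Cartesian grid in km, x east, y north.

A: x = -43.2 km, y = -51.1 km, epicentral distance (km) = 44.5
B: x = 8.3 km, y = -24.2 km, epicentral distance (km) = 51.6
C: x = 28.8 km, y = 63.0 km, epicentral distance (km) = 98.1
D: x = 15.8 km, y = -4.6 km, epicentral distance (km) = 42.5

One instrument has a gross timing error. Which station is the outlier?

Solve using three stations at a time. Using A, B, C (subtract circle equations pairwise → linear system) gives (x, y) ≈ (-40.2, -6.7).
Distances from that point to each station vs reported:
  A: calculated 44.5 vs reported 44.5 → residual 0.0 km
  B: calculated 51.6 vs reported 51.6 → residual 0.0 km
  C: calculated 98.1 vs reported 98.1 → residual 0.0 km
  D: calculated 56.1 vs reported 42.5 → residual 13.6 km
A, B, C are mutually consistent (residuals ≈ 0); D is off by 13.6 km.

D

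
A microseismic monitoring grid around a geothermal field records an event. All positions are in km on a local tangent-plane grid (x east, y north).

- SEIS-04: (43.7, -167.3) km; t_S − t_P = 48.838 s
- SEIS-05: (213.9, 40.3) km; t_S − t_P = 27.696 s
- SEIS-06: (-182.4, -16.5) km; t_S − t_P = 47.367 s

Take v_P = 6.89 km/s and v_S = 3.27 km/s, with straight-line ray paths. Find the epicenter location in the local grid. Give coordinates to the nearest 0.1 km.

Distance from S−P lag: d = Δt · v_P v_S / (v_P − v_S) = Δt · (6.89·3.27)/(6.89−3.27) ≈ 6.2238·Δt.
So d_SEIS-04 = 303.96, d_SEIS-05 = 172.38, d_SEIS-06 = 294.80 km.
Circle about each station: (x − 43.7)² + (y + 167.3)² = 303.96²; (x − 213.9)² + (y − 40.3)² = 172.38²; (x + 182.4)² + (y + 16.5)² = 294.80².
Subtracting pairs of circle equations eliminates x²+y² and gives linear equations (the radical axes):
340.4 x + 415.2 y = 80155.14
-452.2 x + 301.6 y = 9127.67
Solving the 2×2 system: x ≈ 70.2, y ≈ 135.5 km.

70.2 km east, 135.5 km north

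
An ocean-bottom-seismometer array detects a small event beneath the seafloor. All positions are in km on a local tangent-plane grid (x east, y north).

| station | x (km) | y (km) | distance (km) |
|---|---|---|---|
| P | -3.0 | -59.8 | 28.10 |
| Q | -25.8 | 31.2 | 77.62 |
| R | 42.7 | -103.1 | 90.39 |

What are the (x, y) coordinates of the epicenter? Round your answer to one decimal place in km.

x ≈ -27.7 km, y ≈ -46.4 km

Circle about each station: (x + 3.0)² + (y + 59.8)² = 28.10²; (x + 25.8)² + (y − 31.2)² = 77.62²; (x − 42.7)² + (y + 103.1)² = 90.39².
Subtracting pairs of circle equations eliminates x²+y² and gives linear equations (the radical axes):
-45.6 x + 182.0 y = -7181.21
91.4 x − 86.6 y = 1487.12
Solving the 2×2 system: x ≈ -27.7, y ≈ -46.4 km.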